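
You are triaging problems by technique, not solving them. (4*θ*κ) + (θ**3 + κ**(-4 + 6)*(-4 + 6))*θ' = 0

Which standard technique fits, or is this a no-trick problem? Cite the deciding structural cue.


Method: the exact-equation method — check exactness first: here it holds (4*θ*κ, (θ**3 + κ**(-4 + 6)*(-4 + 6)) have matching cross partials), so no integrating factor is needed.


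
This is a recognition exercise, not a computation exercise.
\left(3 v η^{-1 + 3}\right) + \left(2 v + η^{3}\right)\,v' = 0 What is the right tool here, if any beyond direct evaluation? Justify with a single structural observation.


Technique: the exact-equation method — because the two cross partials coincide, the form is conservative as written — recover its potential in (η, v).


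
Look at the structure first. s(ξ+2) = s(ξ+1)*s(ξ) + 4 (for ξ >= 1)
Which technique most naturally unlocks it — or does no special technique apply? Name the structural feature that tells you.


Technique: no special technique — the unknown sequence enters the update nonlinearly, so no linear method fits the recurrence as written — direct iteration remains.


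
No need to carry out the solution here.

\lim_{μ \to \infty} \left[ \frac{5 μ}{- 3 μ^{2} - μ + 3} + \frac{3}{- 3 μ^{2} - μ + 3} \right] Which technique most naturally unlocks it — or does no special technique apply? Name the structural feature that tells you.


Technique: dominant-term comparison — divide through by the highest power of μ; every lower-order term dies and the dominant terms decide the limit. Viewed as a single quotient this is an ∞/∞ form — an at-infinity application of l'Hôpital's rule would also resolve it; comparing leading growth reads the answer without differentiating.


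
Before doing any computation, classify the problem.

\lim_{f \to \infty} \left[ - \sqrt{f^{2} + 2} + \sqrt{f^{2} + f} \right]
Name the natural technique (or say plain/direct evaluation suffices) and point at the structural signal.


Method: conjugate multiplication — neither \sqrt{f^{2} + f} nor \sqrt{f^{2} + 2} converges alone, so rewrite their difference as a conjugate-rationalized quotient first.


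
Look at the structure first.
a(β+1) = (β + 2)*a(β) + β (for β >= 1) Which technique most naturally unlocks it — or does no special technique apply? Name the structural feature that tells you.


Best approach: a summation factor — it is first-order linear but the coefficient β + 2 depends on the index, so multiply through by a summation factor to telescope it.


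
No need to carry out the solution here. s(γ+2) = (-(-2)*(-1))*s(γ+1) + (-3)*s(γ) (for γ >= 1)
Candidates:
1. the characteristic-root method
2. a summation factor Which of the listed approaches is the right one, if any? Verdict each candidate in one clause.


Technique: the characteristic-root method — constant coefficients and linearity mean the ansatz r^γ reduces it to solving the characteristic polynomial.
- the characteristic-root method — yes, a natural case for it.
- a summation factor — a summation factor telescopes one-step recursions; this one carries higher-order memory.


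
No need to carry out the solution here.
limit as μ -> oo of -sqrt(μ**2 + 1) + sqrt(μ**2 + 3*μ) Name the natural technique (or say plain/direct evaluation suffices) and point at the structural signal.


Technique: conjugate multiplication — both pieces blow up but their difference is finite; the conjugate trick rationalizes sqrt(μ**2 + 3*μ) - sqrt(μ**2 + 1).


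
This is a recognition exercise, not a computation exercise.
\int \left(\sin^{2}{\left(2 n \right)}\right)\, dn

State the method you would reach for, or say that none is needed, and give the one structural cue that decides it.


Diagnosis: a trigonometric identity — \sin^{2}{\left(2 n \right)} calls for power reduction: rewrite via double angles before any antiderivative is attempted.


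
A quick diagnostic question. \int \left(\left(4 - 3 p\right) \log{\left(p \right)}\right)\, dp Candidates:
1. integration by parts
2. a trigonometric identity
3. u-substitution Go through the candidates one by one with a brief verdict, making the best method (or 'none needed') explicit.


Diagnosis: integration by parts — choose u = \log{\left(p \right)}: one derivative turns the logarithm algebraic, and the remaining factor 4 - 3 p integrates term by term under the power rule.
- integration by parts — yes — fits the structure here.
- a trigonometric identity — with no trigonometric functions present, identity rewriting has no target.
- u-substitution: no subexpression of the integrand pairs with its own derivative as a factor — individual terms may offer their own substitutions, but any change of variable covering the whole integral would have to be constructed from outside the expression.


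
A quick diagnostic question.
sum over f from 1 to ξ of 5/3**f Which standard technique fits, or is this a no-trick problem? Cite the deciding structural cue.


Verdict: the geometric series formula — consecutive terms stand in a fixed index-free ratio — the geometric sum formula closes it.


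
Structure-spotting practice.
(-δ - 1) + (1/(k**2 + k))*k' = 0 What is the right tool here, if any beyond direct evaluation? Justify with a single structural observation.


Method: separation of variables — all dependence on the two variables factors apart, the defining separable shape. Rearranged, this also fits the Bernoulli template directly; separation reads the product structure as given.


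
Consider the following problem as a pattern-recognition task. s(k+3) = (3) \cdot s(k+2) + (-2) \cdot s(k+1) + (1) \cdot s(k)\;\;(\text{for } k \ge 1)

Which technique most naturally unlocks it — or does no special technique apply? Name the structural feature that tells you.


Diagnosis: the characteristic-root method — the recurrence is linear and homogeneous with constant coefficients, so the ansatz r^k turns it into a polynomial equation for r.


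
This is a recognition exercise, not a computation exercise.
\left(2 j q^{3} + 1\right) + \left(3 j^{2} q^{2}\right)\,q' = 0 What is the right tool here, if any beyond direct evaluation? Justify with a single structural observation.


Method: the exact-equation method — checking ∂/∂q of 2 j q^{3} + 1 against ∂/∂j of 3 j^{2} q^{2}: they match — the equation is exact as it stands.


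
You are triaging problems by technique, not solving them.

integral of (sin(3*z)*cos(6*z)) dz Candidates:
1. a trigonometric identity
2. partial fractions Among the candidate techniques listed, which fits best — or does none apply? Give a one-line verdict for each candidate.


Method: a trigonometric identity — two different frequencies multiply in sin(3*z)*cos(6*z); the product-to-sum formula separates them.
- a trigonometric identity — applicable, and directly so.
- partial fractions — there is no rational-function structure to decompose.


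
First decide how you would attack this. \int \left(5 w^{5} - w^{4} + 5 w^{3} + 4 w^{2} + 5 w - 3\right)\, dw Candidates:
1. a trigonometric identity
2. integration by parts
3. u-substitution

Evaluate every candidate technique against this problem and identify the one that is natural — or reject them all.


Verdict: no special technique — the integrand is a sum of constant multiples of powers of w — integrate term by term.
- a trigonometric identity — with no trigonometric functions present, identity rewriting has no target.
- integration by parts — parts would only shuffle a directly integrable integrand.
- u-substitution — no substitution does more than relabel what direct integration already handles.


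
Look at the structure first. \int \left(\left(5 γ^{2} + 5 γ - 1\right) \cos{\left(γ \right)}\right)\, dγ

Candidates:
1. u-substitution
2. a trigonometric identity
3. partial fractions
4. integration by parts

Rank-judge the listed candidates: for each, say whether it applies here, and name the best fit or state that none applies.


Method: integration by parts — 5 γ^{2} + 5 γ - 1 dies after finitely many derivatives while \cos{\left(γ \right)} cycles under integration — the tabular/parts setup.
- u-substitution — no subexpression of the integrand serves as a whole-integral substitution inner — individual terms may offer their own, but none carries its derivative as a factor of the full integrand; a working change of variable would have to be constructed from outside the expression.
- a trigonometric identity — the trigonometric factor has no even power to reduce and no cross-frequency product to convert — the standard power-reduction and product-to-sum identities do not engage it.
- partial fractions — the expression is not a ratio of polynomials that decomposes further.
- integration by parts — applicable, and directly so.


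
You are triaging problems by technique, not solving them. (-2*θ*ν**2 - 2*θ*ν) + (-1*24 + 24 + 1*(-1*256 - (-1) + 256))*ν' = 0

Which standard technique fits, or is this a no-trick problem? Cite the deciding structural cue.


Verdict: separation of variables — solved for the derivative, the right side splits multiplicatively into a function of each variable alone — divide and integrate each side. Rearranged, this also fits the Bernoulli template directly; separation reads the product structure as given.


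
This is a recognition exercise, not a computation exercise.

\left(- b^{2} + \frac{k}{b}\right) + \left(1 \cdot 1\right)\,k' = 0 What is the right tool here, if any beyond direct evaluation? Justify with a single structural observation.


Best approach: a linear integrating factor — the unknown enters only to the first power against a nonzero forcing term — the integrating-factor template applies directly.


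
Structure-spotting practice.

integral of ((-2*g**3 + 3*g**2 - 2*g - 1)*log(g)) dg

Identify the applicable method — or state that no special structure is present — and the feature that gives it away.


Method: integration by parts — a polynomial next to log(g): integrate the polynomial, differentiate the log, and the integral simplifies in one pass.


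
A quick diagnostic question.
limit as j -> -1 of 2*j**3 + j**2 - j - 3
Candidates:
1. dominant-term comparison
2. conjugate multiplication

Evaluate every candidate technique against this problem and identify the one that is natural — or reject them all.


Diagnosis: no special technique — the expression is continuous at -1 — substitute and evaluate; no indeterminate form appears.
- dominant-term comparison: leading-power comparison does not apply to this form.
- conjugate multiplication — rationalization has no target — no divergent radical difference appears.


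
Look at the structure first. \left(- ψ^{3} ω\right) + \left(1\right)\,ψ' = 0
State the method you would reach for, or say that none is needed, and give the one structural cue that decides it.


Best approach: separation of variables — separating collects all ψ-dependence with the derivative and leaves all ω-dependence opposite: variables separate.


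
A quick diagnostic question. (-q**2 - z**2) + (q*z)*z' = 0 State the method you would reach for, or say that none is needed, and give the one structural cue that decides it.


Diagnosis: the homogeneous substitution — scaling q and z together leaves the slope fixed — it depends only on z/q, so substitute the ratio. This doubles as a Bernoulli equation in the unknown as written; the homogeneous route needs no setup at all.


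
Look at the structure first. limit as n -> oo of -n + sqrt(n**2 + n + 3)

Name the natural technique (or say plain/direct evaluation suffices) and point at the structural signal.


Verdict: conjugate multiplication — both pieces blow up but their difference is finite; the conjugate trick rationalizes sqrt(n**2 + n + 3) - n.


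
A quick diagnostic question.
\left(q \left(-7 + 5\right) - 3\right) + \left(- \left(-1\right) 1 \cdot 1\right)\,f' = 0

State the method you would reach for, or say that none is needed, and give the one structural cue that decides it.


Diagnosis: no special technique — the slope is a pure function of q; integrate both sides and be done.


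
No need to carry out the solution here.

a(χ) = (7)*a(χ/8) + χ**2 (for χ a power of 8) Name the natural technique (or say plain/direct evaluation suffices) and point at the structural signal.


Verdict: the master substitution — a divide-and-conquer shape: argument χ/8, so change variables with χ = 8^m and solve the linear version.


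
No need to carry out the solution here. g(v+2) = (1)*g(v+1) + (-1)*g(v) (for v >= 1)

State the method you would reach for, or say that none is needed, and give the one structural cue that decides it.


Method: the characteristic-root method — no index-dependence in the weights and nothing inhomogeneous: classic characteristic-equation setup.


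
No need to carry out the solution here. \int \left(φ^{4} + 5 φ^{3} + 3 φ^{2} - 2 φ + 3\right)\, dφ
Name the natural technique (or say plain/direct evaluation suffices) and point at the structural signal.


Diagnosis: no special technique — nothing composite, nothing rational, nothing trigonometric — each constant-multiple power of φ integrates by the power rule alone.


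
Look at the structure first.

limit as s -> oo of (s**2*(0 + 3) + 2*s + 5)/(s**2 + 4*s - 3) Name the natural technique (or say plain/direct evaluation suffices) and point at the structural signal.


Method: dominant-term comparison — at large s only the top-degree terms survive; compare the leading terms and the limit falls out. Differentiating the expression as a single quotient would eventually settle it as well; matching dominant growth settles it immediately.


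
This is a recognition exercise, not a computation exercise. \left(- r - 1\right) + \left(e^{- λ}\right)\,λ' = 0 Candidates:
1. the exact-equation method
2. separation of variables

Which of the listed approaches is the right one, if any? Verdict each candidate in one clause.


Best approach: separation of variables — one side of the product carries the independent variable, the other the unknown — the textbook separation shape.
- the exact-equation method: the cross-partial test holds only vacuously — each coefficient lives in its own variable, so the exactness machinery reads no structure the split form does not already show.
- separation of variables — yes, a natural case for it.


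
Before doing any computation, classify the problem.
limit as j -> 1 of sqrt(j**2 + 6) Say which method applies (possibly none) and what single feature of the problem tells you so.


Best approach: no special technique — no denominator vanishes and nothing blows up at 1: direct substitution is the whole computation.


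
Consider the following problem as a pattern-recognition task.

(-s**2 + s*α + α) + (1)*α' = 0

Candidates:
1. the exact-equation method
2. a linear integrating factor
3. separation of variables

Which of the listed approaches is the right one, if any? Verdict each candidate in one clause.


Technique: a linear integrating factor — the unknown enters only to the first power against a nonzero forcing term — the integrating-factor template applies directly.
- the exact-equation method: the mixed-partials test fails on this split — it is not an exact differential as presented.
- a linear integrating factor: yes — fits the structure here.
- separation of variables — no algebra isolates the independent variable on one side and the unknown on the other.


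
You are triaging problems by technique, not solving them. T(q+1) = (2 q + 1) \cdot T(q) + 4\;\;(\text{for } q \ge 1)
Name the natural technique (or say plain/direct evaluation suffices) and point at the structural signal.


Verdict: a summation factor — an index-dependent multiplier 2 q + 1 rules out characteristic roots; a summation factor converts it to a pure difference.


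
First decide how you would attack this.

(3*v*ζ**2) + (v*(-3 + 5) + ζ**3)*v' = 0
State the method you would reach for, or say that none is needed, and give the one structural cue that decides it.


Technique: the exact-equation method — equality of cross partials is the green light — assemble the potential function term by term.


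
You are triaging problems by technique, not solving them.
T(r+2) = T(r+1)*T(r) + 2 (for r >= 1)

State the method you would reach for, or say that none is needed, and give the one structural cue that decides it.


Verdict: no special technique — each new value is a nonlinear function of earlier ones — scaling arguments and superposition both fail.


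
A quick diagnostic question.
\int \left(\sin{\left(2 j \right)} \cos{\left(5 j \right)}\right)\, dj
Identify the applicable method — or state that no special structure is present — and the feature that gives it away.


Diagnosis: a trigonometric identity — two different frequencies multiply in \sin{\left(2 j \right)} \cos{\left(5 j \right)}; the product-to-sum formula separates them.


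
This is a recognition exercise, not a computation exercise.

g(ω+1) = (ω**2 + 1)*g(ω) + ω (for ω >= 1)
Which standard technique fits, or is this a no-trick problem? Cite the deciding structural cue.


Method: a summation factor — the coefficient ω**2 + 1 drifts with the index, so no fixed root exists; normalizing by the cumulative product telescopes it.


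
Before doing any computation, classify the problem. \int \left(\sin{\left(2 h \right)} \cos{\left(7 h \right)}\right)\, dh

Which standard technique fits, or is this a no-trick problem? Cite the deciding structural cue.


Method: a trigonometric identity — distinct frequencies under one product (\sin{\left(2 h \right)} \cos{\left(7 h \right)}): the product-to-sum identity is the systematic route to an integrable form.


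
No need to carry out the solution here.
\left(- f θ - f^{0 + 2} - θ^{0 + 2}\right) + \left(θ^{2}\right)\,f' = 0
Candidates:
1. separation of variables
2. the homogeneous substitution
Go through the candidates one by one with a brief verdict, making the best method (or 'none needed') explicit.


Diagnosis: the homogeneous substitution — the slope's numerator and denominator have matching total degree, so it depends only on f/θ and the ratio substitution collapses it.
- separation of variables: no algebra isolates the independent variable on one side and the unknown on the other.
- the homogeneous substitution: applies; the problem has the shape this method handles.


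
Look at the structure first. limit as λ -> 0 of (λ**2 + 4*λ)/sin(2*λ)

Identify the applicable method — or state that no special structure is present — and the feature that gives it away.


Verdict: l'Hôpital's rule (0/0) — the 0/0 form at 0 is the signature situation for l'Hôpital's rule. A local series expansion at the point resolves it as well; the rule is the packaged version of that step.


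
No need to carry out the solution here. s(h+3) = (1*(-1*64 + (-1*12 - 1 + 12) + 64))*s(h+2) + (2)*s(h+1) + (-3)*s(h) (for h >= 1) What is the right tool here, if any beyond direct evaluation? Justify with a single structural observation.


Verdict: the characteristic-root method — no index-dependence in the weights and nothing inhomogeneous: classic characteristic-equation setup.


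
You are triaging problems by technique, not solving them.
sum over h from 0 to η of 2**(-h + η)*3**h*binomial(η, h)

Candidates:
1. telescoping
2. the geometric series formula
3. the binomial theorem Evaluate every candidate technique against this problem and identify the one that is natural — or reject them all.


Method: the binomial theorem — terms weighting binomial(η, h) against matched powers of 3 and 2 reassemble into (3 + 2)^η by the binomial theorem.
- telescoping — computed from the summand as displayed, the partial sums build up without the pairwise collapse telescoping exploits.
- the geometric series formula — there is no constant term-to-term ratio.
- the binomial theorem — applies; the problem has the shape this method handles.


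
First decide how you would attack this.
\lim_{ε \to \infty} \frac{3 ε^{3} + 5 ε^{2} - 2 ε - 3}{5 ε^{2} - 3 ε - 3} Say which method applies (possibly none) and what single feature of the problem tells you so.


Method: dominant-term comparison — divide by the highest power of ε present: lower-order terms vanish and the dominant ratio remains. Viewed as a single quotient this is an ∞/∞ form — an at-infinity application of l'Hôpital's rule would also resolve it; comparing leading growth reads the answer without differentiating.


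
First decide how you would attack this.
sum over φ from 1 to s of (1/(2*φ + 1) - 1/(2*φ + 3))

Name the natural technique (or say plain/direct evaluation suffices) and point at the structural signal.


Verdict: telescoping — write out three consecutive terms and watch the interior cancel: the advanced copy one term subtracts reappears as the very next term's leading piece, pair after pair.


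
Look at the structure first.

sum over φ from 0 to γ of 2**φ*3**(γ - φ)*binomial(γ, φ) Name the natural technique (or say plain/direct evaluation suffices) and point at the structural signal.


Verdict: the binomial theorem — the binomial coefficients weight matched powers of 2 and 3, which is exactly the expansion of a binomial power.


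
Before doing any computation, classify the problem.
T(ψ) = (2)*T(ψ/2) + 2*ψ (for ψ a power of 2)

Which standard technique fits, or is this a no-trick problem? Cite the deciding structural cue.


Diagnosis: the master substitution — the argument contracts 2-fold per step: reindex ψ exponentially and solve the linear recurrence in the new index.


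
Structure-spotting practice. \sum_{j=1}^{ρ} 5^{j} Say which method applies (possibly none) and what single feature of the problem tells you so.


Verdict: the geometric series formula — the ratio of consecutive terms is the constant 5, independent of the index — a geometric sum.


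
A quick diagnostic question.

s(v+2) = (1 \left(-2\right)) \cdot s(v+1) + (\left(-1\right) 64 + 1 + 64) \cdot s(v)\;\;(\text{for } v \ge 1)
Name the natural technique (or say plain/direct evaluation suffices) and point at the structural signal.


Verdict: the characteristic-root method — because shifting v leaves the equation's coefficients unchanged, exponential trials reduce it to algebra.


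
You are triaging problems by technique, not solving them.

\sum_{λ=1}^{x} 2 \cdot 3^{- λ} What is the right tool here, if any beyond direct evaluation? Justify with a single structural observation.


Diagnosis: the geometric series formula — consecutive terms stand in a fixed index-free ratio — the geometric sum formula closes it.


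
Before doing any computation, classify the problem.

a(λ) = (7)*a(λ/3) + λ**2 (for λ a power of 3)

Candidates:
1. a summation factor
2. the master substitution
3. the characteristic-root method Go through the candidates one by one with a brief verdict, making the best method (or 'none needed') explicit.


Diagnosis: the master substitution — index division is the fingerprint: λ/3 in the recursive call means substitute λ = 3^m.
- a summation factor — the recursion divides its index rather than shifting it — there is no previous-term chain for a summation factor to telescope.
- the master substitution: a fit — the right tool for this form.
- the characteristic-root method: a divided-index call is not the fixed-shift linear shape that characteristic roots solve.


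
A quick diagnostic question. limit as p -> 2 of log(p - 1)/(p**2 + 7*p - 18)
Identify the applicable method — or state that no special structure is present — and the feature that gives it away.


Method: l'Hôpital's rule (0/0) — the 0/0 form at 2 is the signature situation for l'Hôpital's rule. The standard small-argument limits would also carry it; the rule is the systematic route.


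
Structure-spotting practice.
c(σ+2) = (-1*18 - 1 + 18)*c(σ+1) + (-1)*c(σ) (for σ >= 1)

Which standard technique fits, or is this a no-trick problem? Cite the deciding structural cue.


Method: the characteristic-root method — every coefficient is a fixed number and the forcing is zero — substitute r^σ and read off the root equation.


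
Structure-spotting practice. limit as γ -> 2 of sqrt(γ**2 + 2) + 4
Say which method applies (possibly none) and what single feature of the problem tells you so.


Method: no special technique — the function is continuous at 2; evaluation is itself the limit, no machinery required.


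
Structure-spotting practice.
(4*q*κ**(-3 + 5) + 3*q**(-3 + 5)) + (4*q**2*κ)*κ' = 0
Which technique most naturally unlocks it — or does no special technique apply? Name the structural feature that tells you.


Verdict: the exact-equation method — because the two cross partials coincide, the form is conservative as written — recover its potential in (q, κ).


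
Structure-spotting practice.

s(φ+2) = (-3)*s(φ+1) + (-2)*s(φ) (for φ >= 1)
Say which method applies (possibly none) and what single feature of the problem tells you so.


Method: the characteristic-root method — every coefficient is a fixed number and the forcing is zero — substitute r^φ and read off the root equation.


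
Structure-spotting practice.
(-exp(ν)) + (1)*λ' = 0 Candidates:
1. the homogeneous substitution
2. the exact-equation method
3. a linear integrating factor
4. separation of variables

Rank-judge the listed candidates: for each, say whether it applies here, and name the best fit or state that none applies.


Method: no special technique — with λ absent the equation is not coupled at all: direct integration in ν.
- the homogeneous substitution — the ratio of the variables does not determine the slope.
- the exact-equation method — no dependence on the unknown anywhere: exactness is a label without content here.
- a linear integrating factor — with the unknown absent the integrating factor is a formality; direct integration is the working structure.
- separation of variables — any separation here is vacuous (nothing depends on the unknown); direct integration is the honest label.


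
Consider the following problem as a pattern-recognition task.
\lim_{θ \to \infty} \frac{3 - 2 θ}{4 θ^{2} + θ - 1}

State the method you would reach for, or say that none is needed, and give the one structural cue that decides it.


Technique: dominant-term comparison — as θ grows, only the highest-degree terms matter — compare leading terms and read the limit off. l'Hôpital's at-infinity variant applies to the expression viewed as a single quotient; the leading-term comparison is the direct route.


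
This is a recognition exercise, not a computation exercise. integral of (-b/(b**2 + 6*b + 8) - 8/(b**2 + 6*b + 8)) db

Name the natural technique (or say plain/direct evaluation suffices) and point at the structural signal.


Verdict: partial fractions — b**2 + 6*b + 8 splits into linear pieces, so the quotient is a sum of simple fractions — decompose before integrating.


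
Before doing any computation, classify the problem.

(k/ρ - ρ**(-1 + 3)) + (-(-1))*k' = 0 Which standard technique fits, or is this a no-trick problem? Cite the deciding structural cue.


Best approach: a linear integrating factor — the unknown enters only to the first power against a nonzero forcing term — the integrating-factor template applies directly.


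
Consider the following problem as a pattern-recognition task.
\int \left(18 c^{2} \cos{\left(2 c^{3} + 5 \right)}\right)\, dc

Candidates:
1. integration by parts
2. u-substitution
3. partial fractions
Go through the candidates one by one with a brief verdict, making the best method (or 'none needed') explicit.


Best approach: u-substitution — structure check: outer function, inner expression 2 c^{3} + 5, inner derivative as a factor — the classic u = 2 c^{3} + 5 pattern.
- integration by parts: a polynomial factor is present, but its partner is not an exp, sine, or cosine of a degree-1 argument, nor a logarithm.
- u-substitution: applicable, and directly so.
- partial fractions: there is no rational-function structure to decompose.


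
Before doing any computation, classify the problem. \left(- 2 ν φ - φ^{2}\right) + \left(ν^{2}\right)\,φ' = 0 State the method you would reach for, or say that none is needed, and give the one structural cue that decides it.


Diagnosis: the homogeneous substitution — solved for the derivative, the right side is unchanged under scaling ν and φ together — it depends only on the ratio φ/ν, so substitute a single ratio variable. This doubles as a Bernoulli equation in the unknown as written; the homogeneous route needs no setup at all.


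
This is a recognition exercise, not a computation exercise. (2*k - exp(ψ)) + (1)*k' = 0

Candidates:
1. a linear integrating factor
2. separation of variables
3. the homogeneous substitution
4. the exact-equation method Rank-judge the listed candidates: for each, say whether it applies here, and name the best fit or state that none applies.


Best approach: a linear integrating factor — k appears only to the first power with coefficient 2 — the classic integrating-factor setup.
- a linear integrating factor: a fit — the right tool for this form.
- separation of variables: the two dependences do not factor apart.
- the homogeneous substitution — the ratio substitution does not collapse this equation.
- the exact-equation method — exactness fails on the nose — the mixed partials do not match.


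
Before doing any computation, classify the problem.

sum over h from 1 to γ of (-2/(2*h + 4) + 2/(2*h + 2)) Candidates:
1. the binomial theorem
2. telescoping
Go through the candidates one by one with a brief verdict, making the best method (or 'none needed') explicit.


Verdict: telescoping — the summand is 2/(2*h + 2) minus the same expression shifted by one, so consecutive terms cancel in pairs.
- the binomial theorem: the terms lack the binomial-coefficient-weighted complementary-power pattern of an expansion.
- telescoping: a fit — the right tool for this form.


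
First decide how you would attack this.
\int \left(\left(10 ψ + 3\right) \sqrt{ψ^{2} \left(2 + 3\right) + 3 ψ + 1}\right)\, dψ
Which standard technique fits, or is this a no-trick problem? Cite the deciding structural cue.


Method: u-substitution — read it as f(ψ^{2} \left(2 + 3\right) + 3 ψ + 1) times a constant multiple of d(ψ^{2} \left(2 + 3\right) + 3 ψ + 1): one substitution, u = ψ^{2} \left(2 + 3\right) + 3 ψ + 1, finishes it.


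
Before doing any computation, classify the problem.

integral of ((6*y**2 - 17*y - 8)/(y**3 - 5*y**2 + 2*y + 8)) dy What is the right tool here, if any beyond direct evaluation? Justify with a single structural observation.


Diagnosis: partial fractions — break y**3 - 5*y**2 + 2*y + 8 into its roots and the integral splits into logarithm-sized bites.


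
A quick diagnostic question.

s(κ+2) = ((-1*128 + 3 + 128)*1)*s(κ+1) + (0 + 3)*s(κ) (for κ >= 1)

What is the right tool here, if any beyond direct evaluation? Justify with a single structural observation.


Best approach: the characteristic-root method — try a geometric ansatz r^κ: constant coefficients turn the recurrence into one polynomial equation in r.


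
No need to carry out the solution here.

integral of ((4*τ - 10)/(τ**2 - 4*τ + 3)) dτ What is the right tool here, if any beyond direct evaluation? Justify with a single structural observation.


Verdict: partial fractions — the denominator τ**2 - 4*τ + 3 factors, so the quotient decomposes into elementary partial fractions term by term.


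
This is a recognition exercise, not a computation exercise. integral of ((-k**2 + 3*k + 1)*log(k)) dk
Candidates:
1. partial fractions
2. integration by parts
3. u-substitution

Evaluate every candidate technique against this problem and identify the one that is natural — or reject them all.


Best approach: integration by parts — the logarithm log(k) has no power-rule antiderivative to read off directly, but its derivative is algebraic — so differentiate log(k) and integrate the polynomial factor -k**2 + 3*k + 1.
- partial fractions: there is no rational-function structure to decompose.
- integration by parts — yes — fits the structure here.
- u-substitution: no subexpression of the integrand serves as a whole-integral substitution inner — individual terms may offer their own, but none carries its derivative as a factor of the full integrand; a working change of variable would have to be constructed from outside the expression.


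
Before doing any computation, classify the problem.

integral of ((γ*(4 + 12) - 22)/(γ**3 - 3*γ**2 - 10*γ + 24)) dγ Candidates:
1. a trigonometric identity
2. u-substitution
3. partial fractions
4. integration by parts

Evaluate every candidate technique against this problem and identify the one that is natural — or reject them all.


Best approach: partial fractions — the denominator γ**3 - 3*γ**2 - 10*γ + 24 factors, so the quotient decomposes into elementary partial fractions term by term.
- a trigonometric identity — there is no trigonometric structure at all — the integrand carries no sine or cosine to rewrite.
- u-substitution — no subexpression of the integrand serves as a whole-integral substitution inner — individual terms may offer their own, but none carries its derivative as a factor of the full integrand; a working change of variable would have to be constructed from outside the expression.
- partial fractions — yes, a natural case for it.
- integration by parts — there is no nonconstant-polynomial-times-kernel split with an exp, sine, cosine (degree-1 argument), or logarithm partner.


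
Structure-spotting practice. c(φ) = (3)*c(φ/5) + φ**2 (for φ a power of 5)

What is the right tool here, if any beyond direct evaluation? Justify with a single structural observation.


Best approach: the master substitution — recursion at φ/5 is multiplicative in the index; logarithmic reindexing via φ = 5^m linearizes it.


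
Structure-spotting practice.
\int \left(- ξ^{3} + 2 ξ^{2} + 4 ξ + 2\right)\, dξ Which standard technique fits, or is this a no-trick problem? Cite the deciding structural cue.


Technique: no special technique — every term is a constant multiple of a power of ξ; term-wise power-rule integration needs no preliminary transformation.


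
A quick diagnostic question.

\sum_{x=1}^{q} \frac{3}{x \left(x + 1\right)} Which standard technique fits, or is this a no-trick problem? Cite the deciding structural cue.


Method: telescoping — integer-spaced poles in \frac{3}{x \left(x + 1\right)} are the telescoping signature in disguise.


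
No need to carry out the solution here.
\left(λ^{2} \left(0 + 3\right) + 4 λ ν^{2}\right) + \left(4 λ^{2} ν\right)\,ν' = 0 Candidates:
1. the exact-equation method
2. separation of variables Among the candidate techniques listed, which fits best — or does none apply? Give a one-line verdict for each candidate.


Verdict: the exact-equation method — because the two cross partials coincide, the form is conservative as written — recover its potential in (λ, ν).
- the exact-equation method — applicable, and directly so.
- separation of variables — the two dependences do not factor apart.


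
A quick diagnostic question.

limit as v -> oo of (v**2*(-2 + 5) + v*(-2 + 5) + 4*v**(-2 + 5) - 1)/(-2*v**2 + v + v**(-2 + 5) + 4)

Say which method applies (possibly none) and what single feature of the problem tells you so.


Technique: dominant-term comparison — divide through by the highest power of v; every lower-order term dies and the dominant terms decide the limit. As a single quotient, the ∞/∞ shape would yield to repeated differentiation as well — the growth comparison gets there in one look.


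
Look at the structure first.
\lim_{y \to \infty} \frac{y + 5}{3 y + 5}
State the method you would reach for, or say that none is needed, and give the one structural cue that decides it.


Method: dominant-term comparison — at large y only the top-degree terms survive; compare the leading terms and the limit falls out. As a single quotient, the ∞/∞ shape would yield to repeated differentiation as well — the growth comparison gets there in one look.


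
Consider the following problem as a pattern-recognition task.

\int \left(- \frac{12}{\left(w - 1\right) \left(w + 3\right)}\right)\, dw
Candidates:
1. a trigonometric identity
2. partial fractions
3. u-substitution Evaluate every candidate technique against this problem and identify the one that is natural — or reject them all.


Method: partial fractions — the bottom factors while the top stays lower-degree — split into simple fractions and integrate piece by piece.
- a trigonometric identity: there is no trigonometric structure at all — the integrand carries no sine or cosine to rewrite.
- partial fractions: yes, a natural case for it.
- u-substitution: no subexpression of the integrand serves as a whole-integral substitution inner — individual terms may offer their own, but none carries its derivative as a factor of the full integrand; a working change of variable would have to be constructed from outside the expression.


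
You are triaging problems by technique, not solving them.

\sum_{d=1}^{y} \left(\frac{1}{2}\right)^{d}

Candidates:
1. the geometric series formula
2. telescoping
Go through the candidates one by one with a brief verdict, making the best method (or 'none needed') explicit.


Technique: the geometric series formula — each term is \frac{1}{2} times the previous one, so the geometric-series formula applies directly.
- the geometric series formula — yes — fits the structure here.
- telescoping — the terms as presented offer no neighboring cancellation — a telescoping rewrite may exist, but the displayed structure does not hand one over.


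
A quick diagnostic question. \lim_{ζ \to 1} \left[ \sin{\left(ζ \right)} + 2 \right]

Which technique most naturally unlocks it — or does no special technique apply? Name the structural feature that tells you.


Best approach: no special technique — no denominator vanishes and nothing blows up at 1: direct substitution is the whole computation.


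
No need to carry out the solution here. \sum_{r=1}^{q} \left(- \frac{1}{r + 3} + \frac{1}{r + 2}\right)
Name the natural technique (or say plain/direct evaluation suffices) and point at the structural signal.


Diagnosis: telescoping — a difference of consecutive values of one function (\frac{1}{r + 2} at one index and the next) — telescoping by construction.


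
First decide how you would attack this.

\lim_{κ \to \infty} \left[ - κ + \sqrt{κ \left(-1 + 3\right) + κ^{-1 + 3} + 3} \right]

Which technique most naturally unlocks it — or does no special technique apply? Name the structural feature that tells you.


Technique: conjugate multiplication — divergence minus divergence hides a finite answer — expose it by pairing \sqrt{κ \left(-1 + 3\right) + κ^{-1 + 3} + 3} - κ with its conjugate.


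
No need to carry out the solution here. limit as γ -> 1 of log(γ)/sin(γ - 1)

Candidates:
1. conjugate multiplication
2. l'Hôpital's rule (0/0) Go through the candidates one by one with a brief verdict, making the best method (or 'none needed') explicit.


Technique: l'Hôpital's rule (0/0) — substituting 1 gives 0 over 0; differentiate top and bottom once and re-evaluate. One could equally expand both pieces locally and compare leading terms; the rule does that in one stroke.
- conjugate multiplication — no divergent radical difference is present for a conjugate pair to cancel.
- l'Hôpital's rule (0/0): a fit — the right tool for this form.
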